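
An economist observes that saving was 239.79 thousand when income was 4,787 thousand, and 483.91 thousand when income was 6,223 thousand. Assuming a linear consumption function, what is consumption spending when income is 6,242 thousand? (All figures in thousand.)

C = 5754.86

MPS = ΔS/ΔY = (483.91 − 239.79)/(6223 − 4787) = 244.12/1436 = 0.17
MPC = 1 − MPS = 0.83
Autonomous saving = 239.79 − 0.17(4787) = -574, so a = 574
C = 574 + 0.83(6242) = 574 + 5180.86 = 5754.86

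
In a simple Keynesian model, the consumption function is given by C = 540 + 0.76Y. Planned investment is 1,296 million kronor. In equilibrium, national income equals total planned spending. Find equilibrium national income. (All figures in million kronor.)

Y = 7650

Y = C + I = 540 + 0.76Y + 1296
Y − 0.76Y = 1836
0.24Y = 1836, so Y = 1836/0.24 = 7650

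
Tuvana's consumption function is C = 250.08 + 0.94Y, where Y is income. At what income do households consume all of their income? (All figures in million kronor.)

At break-even, C = Y: 250.08 + 0.94Y = Y
0.06Y = 250.08, so Y = 250.08/0.06 = 4168

Y = 4168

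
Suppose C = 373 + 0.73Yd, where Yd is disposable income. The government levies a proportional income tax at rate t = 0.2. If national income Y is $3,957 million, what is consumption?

C = 2683.888

Yd = (1 − 0.2)(3957) = 0.8(3957) = 3165.6
C = 373 + 0.73(3165.6) = 373 + 2310.888 = 2683.888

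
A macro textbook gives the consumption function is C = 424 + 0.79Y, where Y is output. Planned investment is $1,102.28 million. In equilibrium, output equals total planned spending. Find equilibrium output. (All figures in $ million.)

Y = C + I = 424 + 0.79Y + 1102.28
Y − 0.79Y = 1526.28
0.21Y = 1526.28, so Y = 1526.28/0.21 = 7268

Y = 7268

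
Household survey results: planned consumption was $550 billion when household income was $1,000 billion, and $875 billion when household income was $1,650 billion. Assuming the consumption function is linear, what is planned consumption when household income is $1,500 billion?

MPC = (875 − 550)/(1650 − 1000) = 325/650 = 0.5
a = 550 − 0.5(1000) = 550 − 500 = 50
C = 50 + 0.5(1500) = 50 + 750 = 800

C = 800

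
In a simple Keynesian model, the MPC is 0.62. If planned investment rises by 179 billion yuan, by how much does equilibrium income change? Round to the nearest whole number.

The multiplier is 1/(1 − MPC) = 1/0.38.
ΔY = 179/0.38 = 471.05 ≈ 471

ΔY ≈ 471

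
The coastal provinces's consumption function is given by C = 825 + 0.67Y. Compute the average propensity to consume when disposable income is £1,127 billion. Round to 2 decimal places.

APC = 1.40

C = 825 + 0.67(1127) = 1580.09
APC = C/Y = 1580.09/1127 = 1.40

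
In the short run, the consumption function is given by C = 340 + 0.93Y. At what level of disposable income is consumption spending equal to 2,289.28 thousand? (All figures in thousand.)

340 + 0.93Y = 2289.28
0.93Y = 1949.28, so Y = 1949.28/0.93 = 2096

Y = 2096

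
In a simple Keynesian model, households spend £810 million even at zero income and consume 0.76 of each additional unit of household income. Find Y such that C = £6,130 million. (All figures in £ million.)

Y = 7000

810 + 0.76Y = 6130
0.76Y = 5320, so Y = 5320/0.76 = 7000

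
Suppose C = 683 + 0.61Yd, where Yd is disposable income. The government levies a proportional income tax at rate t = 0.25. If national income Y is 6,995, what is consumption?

Yd = (1 − 0.25)(6995) = 0.75(6995) = 5246.25
C = 683 + 0.61(5246.25) = 683 + 3200.2125 = 3883.2125

C = 3883.2125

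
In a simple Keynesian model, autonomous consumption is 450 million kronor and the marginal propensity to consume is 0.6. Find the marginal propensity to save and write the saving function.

MPS = 1 − MPC = 1 − 0.6 = 0.4
S = Y − C = -450 + 0.4Y

MPS = 0.4; S = -450 + 0.4Y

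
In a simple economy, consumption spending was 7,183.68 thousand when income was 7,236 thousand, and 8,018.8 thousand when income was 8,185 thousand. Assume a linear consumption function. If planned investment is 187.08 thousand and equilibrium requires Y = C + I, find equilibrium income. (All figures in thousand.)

Y = 8359

MPC = (8018.8 − 7183.68)/(8185 − 7236) = 835.12/949 = 0.88
a = 7183.68 − 0.88(7236) = 816
Equilibrium: Y = 816 + 0.88Y + 187.08
0.12Y = 1003.08, so Y = 1003.08/0.12 = 8359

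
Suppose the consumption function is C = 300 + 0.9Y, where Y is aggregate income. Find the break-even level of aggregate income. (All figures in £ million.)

At break-even, C = Y: 300 + 0.9Y = Y
0.1Y = 300, so Y = 300/0.1 = 3000

Y = 3000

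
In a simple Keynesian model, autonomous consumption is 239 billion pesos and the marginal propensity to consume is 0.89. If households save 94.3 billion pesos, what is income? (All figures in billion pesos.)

S = Y − C = -239 + 0.11Y
-239 + 0.11Y = 94.3, so 0.11Y = 333.3 and Y = 3030

Y = 3030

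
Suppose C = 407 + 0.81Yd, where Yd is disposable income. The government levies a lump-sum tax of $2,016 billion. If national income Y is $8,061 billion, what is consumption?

Yd = Y − T = 8061 − 2016 = 6045
C = 407 + 0.81(6045) = 407 + 4896.45 = 5303.45

C = 5303.45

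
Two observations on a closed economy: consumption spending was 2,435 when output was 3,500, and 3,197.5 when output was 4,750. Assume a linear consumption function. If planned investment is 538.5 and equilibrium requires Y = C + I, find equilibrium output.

Y = 2150

MPC = (3197.5 − 2435)/(4750 − 3500) = 762.5/1250 = 0.61
a = 2435 − 0.61(3500) = 300
Equilibrium: Y = 300 + 0.61Y + 538.5
0.39Y = 838.5, so Y = 838.5/0.39 = 2150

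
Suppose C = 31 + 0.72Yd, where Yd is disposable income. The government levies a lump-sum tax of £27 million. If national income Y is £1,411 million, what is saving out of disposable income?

Yd = Y − T = 1411 − 27 = 1384
C = 31 + 0.72(1384) = 31 + 996.48 = 1027.48
S = Yd − C = 1384 − 1027.48 = 356.52

S = 356.52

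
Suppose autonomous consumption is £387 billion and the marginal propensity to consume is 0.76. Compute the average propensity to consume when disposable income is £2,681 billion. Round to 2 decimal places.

C = 387 + 0.76(2681) = 2424.56
APC = C/Y = 2424.56/2681 = 0.90

APC = 0.90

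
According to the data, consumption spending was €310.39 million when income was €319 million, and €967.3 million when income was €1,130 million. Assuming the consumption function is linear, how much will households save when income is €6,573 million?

S = 1196.87

MPC = (967.3 − 310.39)/(1130 − 319) = 656.91/811 = 0.81
a = 310.39 − 0.81(319) = 310.39 − 258.39 = 52
C = 52 + 0.81(6573) = 5376.13
S = 6573 − 5376.13 = 1196.87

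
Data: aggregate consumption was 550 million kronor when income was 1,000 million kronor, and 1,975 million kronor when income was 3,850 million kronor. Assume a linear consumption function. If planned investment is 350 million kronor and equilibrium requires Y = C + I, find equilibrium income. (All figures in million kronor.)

MPC = (1975 − 550)/(3850 − 1000) = 1425/2850 = 0.5
a = 550 − 0.5(1000) = 50
Equilibrium: Y = 50 + 0.5Y + 350
0.5Y = 400, so Y = 400/0.5 = 800

Y = 800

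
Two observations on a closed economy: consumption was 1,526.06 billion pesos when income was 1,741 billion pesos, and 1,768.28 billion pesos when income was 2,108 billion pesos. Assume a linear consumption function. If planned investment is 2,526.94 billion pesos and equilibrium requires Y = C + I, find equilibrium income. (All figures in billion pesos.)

Y = 8541

MPC = (1768.28 − 1526.06)/(2108 − 1741) = 242.22/367 = 0.66
a = 1526.06 − 0.66(1741) = 377
Equilibrium: Y = 377 + 0.66Y + 2526.94
0.34Y = 2903.94, so Y = 2903.94/0.34 = 8541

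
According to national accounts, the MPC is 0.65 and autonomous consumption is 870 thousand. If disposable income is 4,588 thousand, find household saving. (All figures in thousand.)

C = 870 + 0.65(4588) = 870 + 2982.2 = 3852.2
S = Y − C = 4588 − 3852.2 = 735.8

S = 735.8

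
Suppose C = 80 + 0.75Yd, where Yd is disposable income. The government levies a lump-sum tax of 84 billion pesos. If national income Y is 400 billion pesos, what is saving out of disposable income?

S = -1

Yd = Y − T = 400 − 84 = 316
C = 80 + 0.75(316) = 80 + 237 = 317
S = Yd − C = 316 − 317 = -1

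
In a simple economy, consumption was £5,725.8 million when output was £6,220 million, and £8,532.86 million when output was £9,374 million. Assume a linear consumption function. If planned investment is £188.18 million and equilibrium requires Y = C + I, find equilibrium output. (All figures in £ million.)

Y = 3438

MPC = (8532.86 − 5725.8)/(9374 − 6220) = 2807.06/3154 = 0.89
a = 5725.8 − 0.89(6220) = 190
Equilibrium: Y = 190 + 0.89Y + 188.18
0.11Y = 378.18, so Y = 378.18/0.11 = 3438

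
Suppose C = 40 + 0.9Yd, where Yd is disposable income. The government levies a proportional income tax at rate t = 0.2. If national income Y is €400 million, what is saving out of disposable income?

Yd = (1 − 0.2)(400) = 0.8(400) = 320
C = 40 + 0.9(320) = 40 + 288 = 328
S = Yd − C = 320 − 328 = -8

S = -8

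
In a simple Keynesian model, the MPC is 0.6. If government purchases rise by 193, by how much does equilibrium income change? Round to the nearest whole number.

ΔY ≈ 483

The multiplier is 1/(1 − MPC) = 1/0.4.
ΔY = 193/0.4 = 482.50 ≈ 483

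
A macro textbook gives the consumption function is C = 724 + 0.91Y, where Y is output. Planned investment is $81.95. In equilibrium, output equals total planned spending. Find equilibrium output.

Y = 8955

Y = C + I = 724 + 0.91Y + 81.95
Y − 0.91Y = 805.95
0.09Y = 805.95, so Y = 805.95/0.09 = 8955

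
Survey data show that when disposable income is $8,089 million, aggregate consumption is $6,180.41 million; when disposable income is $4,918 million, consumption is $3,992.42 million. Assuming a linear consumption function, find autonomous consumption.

a = 599

MPC = ΔC/ΔY = (6180.41 − 3992.42)/(8089 − 4918) = 2187.99/3171 = 0.69
a = C − MPC·Y = 3992.42 − 0.69(4918) = 3992.42 − 3393.42 = 599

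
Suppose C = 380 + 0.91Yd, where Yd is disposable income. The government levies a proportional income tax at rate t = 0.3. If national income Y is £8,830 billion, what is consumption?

C = 6004.71

Yd = (1 − 0.3)(8830) = 0.7(8830) = 6181
C = 380 + 0.91(6181) = 380 + 5624.71 = 6004.71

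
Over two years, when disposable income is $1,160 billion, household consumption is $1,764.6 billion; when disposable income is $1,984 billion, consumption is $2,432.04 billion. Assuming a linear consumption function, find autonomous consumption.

MPC = ΔC/ΔY = (2432.04 − 1764.6)/(1984 − 1160) = 667.44/824 = 0.81
a = C − MPC·Y = 1764.6 − 0.81(1160) = 1764.6 − 939.6 = 825

a = 825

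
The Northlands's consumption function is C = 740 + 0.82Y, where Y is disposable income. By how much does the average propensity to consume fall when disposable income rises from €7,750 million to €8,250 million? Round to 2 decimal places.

ΔAPC = 0.01

At Y = 7750: C = 740 + 0.82(7750) = 7095, APC = 7095/7750 = 0.915
At Y = 8250: C = 7505, APC = 7505/8250 = 0.910
Fall in APC = 0.915 − 0.910 = 0.005 ≈ 0.01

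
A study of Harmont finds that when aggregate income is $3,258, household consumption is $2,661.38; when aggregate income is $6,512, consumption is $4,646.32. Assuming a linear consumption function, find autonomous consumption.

MPC = ΔC/ΔY = (4646.32 − 2661.38)/(6512 − 3258) = 1984.94/3254 = 0.61
a = C − MPC·Y = 2661.38 − 0.61(3258) = 2661.38 − 1987.38 = 674

a = 674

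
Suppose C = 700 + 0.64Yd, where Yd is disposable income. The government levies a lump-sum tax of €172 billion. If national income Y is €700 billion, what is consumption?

C = 1037.92

Yd = Y − T = 700 − 172 = 528
C = 700 + 0.64(528) = 700 + 337.92 = 1037.92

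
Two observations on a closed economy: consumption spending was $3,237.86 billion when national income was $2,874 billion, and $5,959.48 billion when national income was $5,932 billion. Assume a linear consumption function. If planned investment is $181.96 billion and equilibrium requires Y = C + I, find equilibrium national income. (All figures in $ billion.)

MPC = (5959.48 − 3237.86)/(5932 − 2874) = 2721.62/3058 = 0.89
a = 3237.86 − 0.89(2874) = 680
Equilibrium: Y = 680 + 0.89Y + 181.96
0.11Y = 861.96, so Y = 861.96/0.11 = 7836

Y = 7836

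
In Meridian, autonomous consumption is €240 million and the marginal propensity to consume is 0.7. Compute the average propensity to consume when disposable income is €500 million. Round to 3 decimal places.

APC = 1.180

C = 240 + 0.7(500) = 590
APC = C/Y = 590/500 = 1.180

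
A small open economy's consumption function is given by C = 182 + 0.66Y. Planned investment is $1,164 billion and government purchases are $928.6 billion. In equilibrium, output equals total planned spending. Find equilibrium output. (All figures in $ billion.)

Y = C + I + G = 182 + 0.66Y + 1164 + 928.6
Y − 0.66Y = 2274.6
0.34Y = 2274.6, so Y = 2274.6/0.34 = 6690

Y = 6690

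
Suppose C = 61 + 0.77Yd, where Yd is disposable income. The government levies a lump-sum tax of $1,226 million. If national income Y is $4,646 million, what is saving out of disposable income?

Yd = Y − T = 4646 − 1226 = 3420
C = 61 + 0.77(3420) = 61 + 2633.4 = 2694.4
S = Yd − C = 3420 − 2694.4 = 725.6

S = 725.6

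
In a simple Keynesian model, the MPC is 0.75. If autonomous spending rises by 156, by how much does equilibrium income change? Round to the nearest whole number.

The multiplier is 1/(1 − MPC) = 1/0.25.
ΔY = 156/0.25 = 624.00 ≈ 624

ΔY ≈ 624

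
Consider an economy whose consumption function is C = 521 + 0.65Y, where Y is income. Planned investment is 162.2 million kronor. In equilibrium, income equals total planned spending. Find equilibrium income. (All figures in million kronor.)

Y = C + I = 521 + 0.65Y + 162.2
Y − 0.65Y = 683.2
0.35Y = 683.2, so Y = 683.2/0.35 = 1952

Y = 1952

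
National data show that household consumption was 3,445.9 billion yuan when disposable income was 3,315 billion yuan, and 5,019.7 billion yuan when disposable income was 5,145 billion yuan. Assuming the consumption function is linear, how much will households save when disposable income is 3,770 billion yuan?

S = -67.2

MPC = (5019.7 − 3445.9)/(5145 − 3315) = 1573.8/1830 = 0.86
a = 3445.9 − 0.86(3315) = 3445.9 − 2850.9 = 595
C = 595 + 0.86(3770) = 3837.2
S = 3770 − 3837.2 = -67.2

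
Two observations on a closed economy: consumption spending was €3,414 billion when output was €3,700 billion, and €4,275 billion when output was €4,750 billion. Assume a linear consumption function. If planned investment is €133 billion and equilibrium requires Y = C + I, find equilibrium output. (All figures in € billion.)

MPC = (4275 − 3414)/(4750 − 3700) = 861/1050 = 0.82
a = 3414 − 0.82(3700) = 380
Equilibrium: Y = 380 + 0.82Y + 133
0.18Y = 513, so Y = 513/0.18 = 2850

Y = 2850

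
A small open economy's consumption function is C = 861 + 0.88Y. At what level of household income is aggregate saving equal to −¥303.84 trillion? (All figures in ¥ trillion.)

Y = 4643

S = Y − C = -861 + 0.12Y
-861 + 0.12Y = -303.84, so 0.12Y = 557.16 and Y = 4643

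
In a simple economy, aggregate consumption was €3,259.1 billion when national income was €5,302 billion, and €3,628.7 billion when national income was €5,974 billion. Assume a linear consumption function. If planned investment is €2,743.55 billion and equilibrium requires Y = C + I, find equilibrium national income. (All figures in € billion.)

Y = 6859

MPC = (3628.7 − 3259.1)/(5974 − 5302) = 369.6/672 = 0.55
a = 3259.1 − 0.55(5302) = 343
Equilibrium: Y = 343 + 0.55Y + 2743.55
0.45Y = 3086.55, so Y = 3086.55/0.45 = 6859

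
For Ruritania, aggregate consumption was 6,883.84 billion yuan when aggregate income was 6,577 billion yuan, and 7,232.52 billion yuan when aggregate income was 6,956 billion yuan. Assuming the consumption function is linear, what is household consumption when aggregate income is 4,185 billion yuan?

C = 4683.2

MPC = (7232.52 − 6883.84)/(6956 − 6577) = 348.68/379 = 0.92
a = 6883.84 − 0.92(6577) = 6883.84 − 6050.84 = 833
C = 833 + 0.92(4185) = 833 + 3850.2 = 4683.2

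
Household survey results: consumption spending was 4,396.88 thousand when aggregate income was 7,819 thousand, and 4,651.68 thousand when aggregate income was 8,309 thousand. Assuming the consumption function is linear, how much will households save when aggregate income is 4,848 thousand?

MPC = (4651.68 − 4396.88)/(8309 − 7819) = 254.8/490 = 0.52
a = 4396.88 − 0.52(7819) = 4396.88 − 4065.88 = 331
C = 331 + 0.52(4848) = 2851.96
S = 4848 − 2851.96 = 1996.04

S = 1996.04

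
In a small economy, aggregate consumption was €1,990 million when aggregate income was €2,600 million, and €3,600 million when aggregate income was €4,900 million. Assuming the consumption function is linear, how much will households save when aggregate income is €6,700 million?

S = 1840

MPC = (3600 − 1990)/(4900 − 2600) = 1610/2300 = 0.7
a = 1990 − 0.7(2600) = 1990 − 1820 = 170
C = 170 + 0.7(6700) = 4860
S = 6700 − 4860 = 1840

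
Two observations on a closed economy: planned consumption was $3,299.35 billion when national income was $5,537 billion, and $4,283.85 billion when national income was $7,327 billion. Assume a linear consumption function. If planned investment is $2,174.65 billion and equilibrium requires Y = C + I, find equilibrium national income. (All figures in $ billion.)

MPC = (4283.85 − 3299.35)/(7327 − 5537) = 984.5/1790 = 0.55
a = 3299.35 − 0.55(5537) = 254
Equilibrium: Y = 254 + 0.55Y + 2174.65
0.45Y = 2428.65, so Y = 2428.65/0.45 = 5397

Y = 5397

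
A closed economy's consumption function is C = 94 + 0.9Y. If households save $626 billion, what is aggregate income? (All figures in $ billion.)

Y = 7200

S = Y − C = -94 + 0.1Y
-94 + 0.1Y = 626, so 0.1Y = 720 and Y = 7200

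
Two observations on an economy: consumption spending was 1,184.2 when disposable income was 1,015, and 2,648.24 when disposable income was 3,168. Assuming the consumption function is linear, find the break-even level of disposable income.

MPC = (2648.24 − 1184.2)/(3168 − 1015) = 1464.04/2153 = 0.68
a = 1184.2 − 0.68(1015) = 1184.2 − 690.2 = 494
Break-even: Y = a/(1−MPC) = 494/0.32 = 1543.75

Y = 1543.75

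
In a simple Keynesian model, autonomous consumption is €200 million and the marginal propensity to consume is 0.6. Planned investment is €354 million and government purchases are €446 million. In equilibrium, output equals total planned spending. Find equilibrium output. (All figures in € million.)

Y = 2500

Y = C + I + G = 200 + 0.6Y + 354 + 446
Y − 0.6Y = 1000
0.4Y = 1000, so Y = 1000/0.4 = 2500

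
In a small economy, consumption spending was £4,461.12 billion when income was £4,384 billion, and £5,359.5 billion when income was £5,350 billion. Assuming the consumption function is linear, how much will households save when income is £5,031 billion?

MPC = (5359.5 − 4461.12)/(5350 − 4384) = 898.38/966 = 0.93
a = 4461.12 − 0.93(4384) = 4461.12 − 4077.12 = 384
C = 384 + 0.93(5031) = 5062.83
S = 5031 − 5062.83 = -31.83

S = -31.83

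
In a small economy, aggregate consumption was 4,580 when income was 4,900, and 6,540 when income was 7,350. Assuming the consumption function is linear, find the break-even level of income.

MPC = (6540 − 4580)/(7350 − 4900) = 1960/2450 = 0.8
a = 4580 − 0.8(4900) = 4580 − 3920 = 660
Break-even: Y = a/(1−MPC) = 660/0.2 = 3300

Y = 3300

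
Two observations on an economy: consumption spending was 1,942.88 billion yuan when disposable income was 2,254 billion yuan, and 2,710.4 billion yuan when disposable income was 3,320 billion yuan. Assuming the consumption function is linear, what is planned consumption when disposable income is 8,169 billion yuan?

C = 6201.68

MPC = (2710.4 − 1942.88)/(3320 − 2254) = 767.52/1066 = 0.72
a = 1942.88 − 0.72(2254) = 1942.88 − 1622.88 = 320
C = 320 + 0.72(8169) = 320 + 5881.68 = 6201.68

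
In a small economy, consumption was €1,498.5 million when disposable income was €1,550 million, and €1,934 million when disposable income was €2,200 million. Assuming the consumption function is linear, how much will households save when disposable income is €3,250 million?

MPC = (1934 − 1498.5)/(2200 − 1550) = 435.5/650 = 0.67
a = 1498.5 − 0.67(1550) = 1498.5 − 1038.5 = 460
C = 460 + 0.67(3250) = 2637.5
S = 3250 − 2637.5 = 612.5

S = 612.5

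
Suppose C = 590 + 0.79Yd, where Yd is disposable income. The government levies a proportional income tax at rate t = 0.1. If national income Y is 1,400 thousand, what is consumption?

Yd = (1 − 0.1)(1400) = 0.9(1400) = 1260
C = 590 + 0.79(1260) = 590 + 995.4 = 1585.4

C = 1585.4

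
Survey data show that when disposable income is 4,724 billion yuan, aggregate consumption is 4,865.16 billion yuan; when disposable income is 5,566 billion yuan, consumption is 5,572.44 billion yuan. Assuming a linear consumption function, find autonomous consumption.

a = 897

MPC = ΔC/ΔY = (5572.44 − 4865.16)/(5566 − 4724) = 707.28/842 = 0.84
a = C − MPC·Y = 4865.16 − 0.84(4724) = 4865.16 − 3968.16 = 897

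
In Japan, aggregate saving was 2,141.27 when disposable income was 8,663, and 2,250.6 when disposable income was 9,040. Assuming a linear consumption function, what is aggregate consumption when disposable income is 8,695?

MPS = ΔS/ΔY = (2250.6 − 2141.27)/(9040 − 8663) = 109.33/377 = 0.29
MPC = 1 − MPS = 0.71
Autonomous saving = 2141.27 − 0.29(8663) = -371, so a = 371
C = 371 + 0.71(8695) = 371 + 6173.45 = 6544.45

C = 6544.45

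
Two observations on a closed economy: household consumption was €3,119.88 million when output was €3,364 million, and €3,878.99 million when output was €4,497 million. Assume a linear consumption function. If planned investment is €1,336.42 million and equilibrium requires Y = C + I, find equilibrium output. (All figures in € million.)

MPC = (3878.99 − 3119.88)/(4497 − 3364) = 759.11/1133 = 0.67
a = 3119.88 − 0.67(3364) = 866
Equilibrium: Y = 866 + 0.67Y + 1336.42
0.33Y = 2202.42, so Y = 2202.42/0.33 = 6674

Y = 6674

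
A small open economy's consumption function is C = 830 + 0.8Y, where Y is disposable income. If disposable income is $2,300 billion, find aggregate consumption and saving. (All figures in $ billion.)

C = 2670; S = -370

C = 830 + 0.8(2300) = 830 + 1840 = 2670
S = Y − C = 2300 − 2670 = -370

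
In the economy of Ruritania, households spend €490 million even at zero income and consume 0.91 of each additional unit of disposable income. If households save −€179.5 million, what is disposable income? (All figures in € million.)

S = Y − C = -490 + 0.09Y
-490 + 0.09Y = -179.5, so 0.09Y = 310.5 and Y = 3450

Y = 3450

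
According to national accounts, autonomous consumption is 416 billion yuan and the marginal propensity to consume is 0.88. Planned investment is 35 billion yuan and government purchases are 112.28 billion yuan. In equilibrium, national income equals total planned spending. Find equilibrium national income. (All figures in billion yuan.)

Y = 4694

Y = C + I + G = 416 + 0.88Y + 35 + 112.28
Y − 0.88Y = 563.28
0.12Y = 563.28, so Y = 563.28/0.12 = 4694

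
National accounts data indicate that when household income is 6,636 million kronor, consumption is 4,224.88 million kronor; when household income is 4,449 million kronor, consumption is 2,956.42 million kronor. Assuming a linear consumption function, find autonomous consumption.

a = 376

MPC = ΔC/ΔY = (4224.88 − 2956.42)/(6636 − 4449) = 1268.46/2187 = 0.58
a = C − MPC·Y = 2956.42 − 0.58(4449) = 2956.42 − 2580.42 = 376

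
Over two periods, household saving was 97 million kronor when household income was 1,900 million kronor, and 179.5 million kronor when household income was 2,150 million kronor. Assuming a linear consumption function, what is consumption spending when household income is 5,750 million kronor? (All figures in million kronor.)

C = 4382.5

MPS = ΔS/ΔY = (179.5 − 97)/(2150 − 1900) = 82.5/250 = 0.33
MPC = 1 − MPS = 0.67
Autonomous saving = 97 − 0.33(1900) = -530, so a = 530
C = 530 + 0.67(5750) = 530 + 3852.5 = 4382.5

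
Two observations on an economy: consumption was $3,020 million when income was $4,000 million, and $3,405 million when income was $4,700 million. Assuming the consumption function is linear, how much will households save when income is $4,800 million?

MPC = (3405 − 3020)/(4700 − 4000) = 385/700 = 0.55
a = 3020 − 0.55(4000) = 3020 − 2200 = 820
C = 820 + 0.55(4800) = 3460
S = 4800 − 3460 = 1340

S = 1340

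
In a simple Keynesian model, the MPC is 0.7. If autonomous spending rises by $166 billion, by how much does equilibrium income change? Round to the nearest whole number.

ΔY ≈ 553

The multiplier is 1/(1 − MPC) = 1/0.3.
ΔY = 166/0.3 = 553.33 ≈ 553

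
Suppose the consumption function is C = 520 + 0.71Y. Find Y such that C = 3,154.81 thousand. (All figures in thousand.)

Y = 3711

520 + 0.71Y = 3154.81
0.71Y = 2634.81, so Y = 2634.81/0.71 = 3711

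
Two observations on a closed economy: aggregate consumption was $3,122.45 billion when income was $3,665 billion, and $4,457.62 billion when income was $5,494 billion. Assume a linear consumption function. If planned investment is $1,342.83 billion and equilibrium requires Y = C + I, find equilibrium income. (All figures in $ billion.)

MPC = (4457.62 − 3122.45)/(5494 − 3665) = 1335.17/1829 = 0.73
a = 3122.45 − 0.73(3665) = 447
Equilibrium: Y = 447 + 0.73Y + 1342.83
0.27Y = 1789.83, so Y = 1789.83/0.27 = 6629

Y = 6629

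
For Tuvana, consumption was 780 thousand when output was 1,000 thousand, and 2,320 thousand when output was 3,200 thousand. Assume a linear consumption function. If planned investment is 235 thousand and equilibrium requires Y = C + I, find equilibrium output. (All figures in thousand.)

MPC = (2320 − 780)/(3200 − 1000) = 1540/2200 = 0.7
a = 780 − 0.7(1000) = 80
Equilibrium: Y = 80 + 0.7Y + 235
0.3Y = 315, so Y = 315/0.3 = 1050

Y = 1050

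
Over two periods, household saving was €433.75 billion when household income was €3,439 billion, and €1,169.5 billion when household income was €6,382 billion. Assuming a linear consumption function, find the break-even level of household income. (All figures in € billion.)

Y = 1704

MPS = ΔS/ΔY = (1169.5 − 433.75)/(6382 − 3439) = 735.75/2943 = 0.25
MPC = 1 − MPS = 0.75
From S(3439) = 433.75: −a + 0.25(3439) = 433.75, so a = 859.75 − 433.75 = 426
Break-even (S = 0): Y = a/MPS = 426/0.25 = 1704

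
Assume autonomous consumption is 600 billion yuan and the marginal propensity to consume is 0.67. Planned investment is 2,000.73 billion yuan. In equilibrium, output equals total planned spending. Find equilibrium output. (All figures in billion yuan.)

Y = 7881

Y = C + I = 600 + 0.67Y + 2000.73
Y − 0.67Y = 2600.73
0.33Y = 2600.73, so Y = 2600.73/0.33 = 7881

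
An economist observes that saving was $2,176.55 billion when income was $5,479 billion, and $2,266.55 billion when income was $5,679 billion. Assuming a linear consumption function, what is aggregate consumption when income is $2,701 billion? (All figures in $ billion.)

C = 1774.55

MPS = ΔS/ΔY = (2266.55 − 2176.55)/(5679 − 5479) = 90/200 = 0.45
MPC = 1 − MPS = 0.55
Autonomous saving = 2176.55 − 0.45(5479) = -289, so a = 289
C = 289 + 0.55(2701) = 289 + 1485.55 = 1774.55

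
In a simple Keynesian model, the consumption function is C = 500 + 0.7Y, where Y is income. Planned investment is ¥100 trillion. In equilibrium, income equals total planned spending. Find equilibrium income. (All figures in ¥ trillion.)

Y = C + I = 500 + 0.7Y + 100
Y − 0.7Y = 600
0.3Y = 600, so Y = 600/0.3 = 2000

Y = 2000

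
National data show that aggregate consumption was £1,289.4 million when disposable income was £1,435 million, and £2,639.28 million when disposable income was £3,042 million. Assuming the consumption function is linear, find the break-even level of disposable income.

MPC = (2639.28 − 1289.4)/(3042 − 1435) = 1349.88/1607 = 0.84
a = 1289.4 − 0.84(1435) = 1289.4 − 1205.4 = 84
Break-even: Y = a/(1−MPC) = 84/0.16 = 525

Y = 525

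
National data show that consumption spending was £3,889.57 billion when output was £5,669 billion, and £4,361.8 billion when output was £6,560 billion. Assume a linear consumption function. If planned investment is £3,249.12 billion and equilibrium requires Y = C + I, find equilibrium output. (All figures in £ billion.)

MPC = (4361.8 − 3889.57)/(6560 − 5669) = 472.23/891 = 0.53
a = 3889.57 − 0.53(5669) = 885
Equilibrium: Y = 885 + 0.53Y + 3249.12
0.47Y = 4134.12, so Y = 4134.12/0.47 = 8796

Y = 8796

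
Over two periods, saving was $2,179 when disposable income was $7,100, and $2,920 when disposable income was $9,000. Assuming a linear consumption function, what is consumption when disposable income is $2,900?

MPS = ΔS/ΔY = (2920 − 2179)/(9000 − 7100) = 741/1900 = 0.39
MPC = 1 − MPS = 0.61
Autonomous saving = 2179 − 0.39(7100) = -590, so a = 590
C = 590 + 0.61(2900) = 590 + 1769 = 2359

C = 2359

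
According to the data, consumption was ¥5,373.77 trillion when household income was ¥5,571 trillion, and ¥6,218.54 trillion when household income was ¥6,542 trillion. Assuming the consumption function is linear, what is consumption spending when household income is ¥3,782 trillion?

MPC = (6218.54 − 5373.77)/(6542 − 5571) = 844.77/971 = 0.87
a = 5373.77 − 0.87(5571) = 5373.77 − 4846.77 = 527
C = 527 + 0.87(3782) = 527 + 3290.34 = 3817.34

C = 3817.34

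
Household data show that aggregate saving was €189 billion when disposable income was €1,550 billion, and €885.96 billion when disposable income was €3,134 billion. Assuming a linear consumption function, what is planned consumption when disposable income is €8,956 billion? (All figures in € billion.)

MPS = ΔS/ΔY = (885.96 − 189)/(3134 − 1550) = 696.96/1584 = 0.44
MPC = 1 − MPS = 0.56
Autonomous saving = 189 − 0.44(1550) = -493, so a = 493
C = 493 + 0.56(8956) = 493 + 5015.36 = 5508.36

C = 5508.36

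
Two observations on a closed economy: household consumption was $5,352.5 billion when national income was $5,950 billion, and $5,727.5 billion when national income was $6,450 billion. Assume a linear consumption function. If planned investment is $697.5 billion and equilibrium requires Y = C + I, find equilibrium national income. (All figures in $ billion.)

Y = 6350

MPC = (5727.5 − 5352.5)/(6450 − 5950) = 375/500 = 0.75
a = 5352.5 − 0.75(5950) = 890
Equilibrium: Y = 890 + 0.75Y + 697.5
0.25Y = 1587.5, so Y = 1587.5/0.25 = 6350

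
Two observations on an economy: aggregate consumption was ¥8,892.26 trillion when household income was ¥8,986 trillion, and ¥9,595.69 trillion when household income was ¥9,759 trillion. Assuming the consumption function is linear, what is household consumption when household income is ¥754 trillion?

C = 1401.14

MPC = (9595.69 − 8892.26)/(9759 − 8986) = 703.43/773 = 0.91
a = 8892.26 − 0.91(8986) = 8892.26 − 8177.26 = 715
C = 715 + 0.91(754) = 715 + 686.14 = 1401.14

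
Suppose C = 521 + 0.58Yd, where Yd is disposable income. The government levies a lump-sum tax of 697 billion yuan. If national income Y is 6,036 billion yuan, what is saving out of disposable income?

S = 1721.38

Yd = Y − T = 6036 − 697 = 5339
C = 521 + 0.58(5339) = 521 + 3096.62 = 3617.62
S = Yd − C = 5339 − 3617.62 = 1721.38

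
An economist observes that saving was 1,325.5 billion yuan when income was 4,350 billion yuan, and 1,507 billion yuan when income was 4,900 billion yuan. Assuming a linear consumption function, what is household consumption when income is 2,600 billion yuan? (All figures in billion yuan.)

MPS = ΔS/ΔY = (1507 − 1325.5)/(4900 − 4350) = 181.5/550 = 0.33
MPC = 1 − MPS = 0.67
Autonomous saving = 1325.5 − 0.33(4350) = -110, so a = 110
C = 110 + 0.67(2600) = 110 + 1742 = 1852

C = 1852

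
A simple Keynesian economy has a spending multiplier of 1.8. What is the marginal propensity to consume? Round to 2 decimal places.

k = 1/(1 − MPC), so 1 − MPC = 1/k = 1/1.8 = 0.5556
MPC = 1 − 0.5556 = 0.44

MPC = 0.44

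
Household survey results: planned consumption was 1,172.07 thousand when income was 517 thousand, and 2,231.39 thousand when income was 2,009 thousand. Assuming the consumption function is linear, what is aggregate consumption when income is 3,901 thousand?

C = 3574.71

MPC = (2231.39 − 1172.07)/(2009 − 517) = 1059.32/1492 = 0.71
a = 1172.07 − 0.71(517) = 1172.07 − 367.07 = 805
C = 805 + 0.71(3901) = 805 + 2769.71 = 3574.71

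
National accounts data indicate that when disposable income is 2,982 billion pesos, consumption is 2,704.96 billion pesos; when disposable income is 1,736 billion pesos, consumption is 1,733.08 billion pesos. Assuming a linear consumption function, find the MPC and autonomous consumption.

MPC = 0.78; a = 379

MPC = ΔC/ΔY = (2704.96 − 1733.08)/(2982 − 1736) = 971.88/1246 = 0.78
a = C − MPC·Y = 1733.08 − 0.78(1736) = 1733.08 − 1354.08 = 379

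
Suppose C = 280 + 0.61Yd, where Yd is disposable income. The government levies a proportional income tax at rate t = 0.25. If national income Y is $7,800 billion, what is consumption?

C = 3848.5

Yd = (1 − 0.25)(7800) = 0.75(7800) = 5850
C = 280 + 0.61(5850) = 280 + 3568.5 = 3848.5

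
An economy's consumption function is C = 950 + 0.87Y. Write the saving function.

S = Y − C = Y − (950 + 0.87Y) = -950 + (1 − 0.87)Y

S = -950 + 0.13Y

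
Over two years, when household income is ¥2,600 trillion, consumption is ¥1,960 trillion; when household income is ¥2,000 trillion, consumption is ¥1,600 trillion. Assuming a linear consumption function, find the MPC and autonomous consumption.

MPC = ΔC/ΔY = (1960 − 1600)/(2600 − 2000) = 360/600 = 0.6
a = C − MPC·Y = 1600 − 0.6(2000) = 1600 − 1200 = 400

MPC = 0.6; a = 400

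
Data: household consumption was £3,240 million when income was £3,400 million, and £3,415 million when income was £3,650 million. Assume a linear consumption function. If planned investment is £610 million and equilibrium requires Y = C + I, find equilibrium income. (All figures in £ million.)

Y = 4900

MPC = (3415 − 3240)/(3650 − 3400) = 175/250 = 0.7
a = 3240 − 0.7(3400) = 860
Equilibrium: Y = 860 + 0.7Y + 610
0.3Y = 1470, so Y = 1470/0.3 = 4900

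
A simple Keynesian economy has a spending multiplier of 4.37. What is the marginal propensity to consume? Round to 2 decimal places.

k = 1/(1 − MPC), so 1 − MPC = 1/k = 1/4.37 = 0.2288
MPC = 1 − 0.2288 = 0.77

MPC = 0.77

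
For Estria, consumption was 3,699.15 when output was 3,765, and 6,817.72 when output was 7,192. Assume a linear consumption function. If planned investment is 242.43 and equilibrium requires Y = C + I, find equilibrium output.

Y = 5727

MPC = (6817.72 − 3699.15)/(7192 − 3765) = 3118.57/3427 = 0.91
a = 3699.15 − 0.91(3765) = 273
Equilibrium: Y = 273 + 0.91Y + 242.43
0.09Y = 515.43, so Y = 515.43/0.09 = 5727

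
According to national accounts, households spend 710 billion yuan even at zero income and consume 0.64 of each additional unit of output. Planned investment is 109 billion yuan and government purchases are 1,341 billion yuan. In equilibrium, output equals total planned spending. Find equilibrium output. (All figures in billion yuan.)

Y = 6000

Y = C + I + G = 710 + 0.64Y + 109 + 1341
Y − 0.64Y = 2160
0.36Y = 2160, so Y = 2160/0.36 = 6000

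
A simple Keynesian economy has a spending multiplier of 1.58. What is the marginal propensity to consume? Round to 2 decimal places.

k = 1/(1 − MPC), so 1 − MPC = 1/k = 1/1.58 = 0.6329
MPC = 1 − 0.6329 = 0.37

MPC = 0.37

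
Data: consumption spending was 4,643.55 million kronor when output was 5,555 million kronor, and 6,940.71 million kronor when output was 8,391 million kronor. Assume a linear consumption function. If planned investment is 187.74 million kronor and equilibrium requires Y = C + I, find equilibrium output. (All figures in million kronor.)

MPC = (6940.71 − 4643.55)/(8391 − 5555) = 2297.16/2836 = 0.81
a = 4643.55 − 0.81(5555) = 144
Equilibrium: Y = 144 + 0.81Y + 187.74
0.19Y = 331.74, so Y = 331.74/0.19 = 1746

Y = 1746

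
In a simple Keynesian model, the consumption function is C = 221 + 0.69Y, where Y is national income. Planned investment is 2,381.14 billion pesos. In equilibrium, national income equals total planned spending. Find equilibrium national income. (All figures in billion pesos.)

Y = 8394

Y = C + I = 221 + 0.69Y + 2381.14
Y − 0.69Y = 2602.14
0.31Y = 2602.14, so Y = 2602.14/0.31 = 8394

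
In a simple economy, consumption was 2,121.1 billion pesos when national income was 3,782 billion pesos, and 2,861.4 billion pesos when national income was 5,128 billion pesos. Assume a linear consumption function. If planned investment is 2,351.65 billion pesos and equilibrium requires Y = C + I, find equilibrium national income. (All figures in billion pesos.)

Y = 5317

MPC = (2861.4 − 2121.1)/(5128 − 3782) = 740.3/1346 = 0.55
a = 2121.1 − 0.55(3782) = 41
Equilibrium: Y = 41 + 0.55Y + 2351.65
0.45Y = 2392.65, so Y = 2392.65/0.45 = 5317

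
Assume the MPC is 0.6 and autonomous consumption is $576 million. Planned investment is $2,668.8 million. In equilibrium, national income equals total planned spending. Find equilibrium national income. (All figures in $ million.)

Y = 8112

Y = C + I = 576 + 0.6Y + 2668.8
Y − 0.6Y = 3244.8
0.4Y = 3244.8, so Y = 3244.8/0.4 = 8112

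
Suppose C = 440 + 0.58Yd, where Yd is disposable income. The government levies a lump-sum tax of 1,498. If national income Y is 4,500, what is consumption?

Yd = Y − T = 4500 − 1498 = 3002
C = 440 + 0.58(3002) = 440 + 1741.16 = 2181.16

C = 2181.16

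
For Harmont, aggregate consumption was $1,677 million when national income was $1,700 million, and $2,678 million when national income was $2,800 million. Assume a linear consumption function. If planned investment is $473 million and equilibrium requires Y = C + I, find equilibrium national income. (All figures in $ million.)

MPC = (2678 − 1677)/(2800 − 1700) = 1001/1100 = 0.91
a = 1677 − 0.91(1700) = 130
Equilibrium: Y = 130 + 0.91Y + 473
0.09Y = 603, so Y = 603/0.09 = 6700

Y = 6700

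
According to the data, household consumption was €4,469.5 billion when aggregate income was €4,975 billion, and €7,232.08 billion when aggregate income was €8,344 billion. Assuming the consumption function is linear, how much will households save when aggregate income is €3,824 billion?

S = 298.32

MPC = (7232.08 − 4469.5)/(8344 − 4975) = 2762.58/3369 = 0.82
a = 4469.5 − 0.82(4975) = 4469.5 − 4079.5 = 390
C = 390 + 0.82(3824) = 3525.68
S = 3824 − 3525.68 = 298.32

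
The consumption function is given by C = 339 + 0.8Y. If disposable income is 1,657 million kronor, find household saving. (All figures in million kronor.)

S = -7.6

C = 339 + 0.8(1657) = 339 + 1325.6 = 1664.6
S = Y − C = 1657 − 1664.6 = -7.6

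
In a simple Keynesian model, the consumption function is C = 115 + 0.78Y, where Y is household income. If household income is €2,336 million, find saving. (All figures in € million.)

C = 115 + 0.78(2336) = 115 + 1822.08 = 1937.08
S = Y − C = 2336 − 1937.08 = 398.92

S = 398.92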